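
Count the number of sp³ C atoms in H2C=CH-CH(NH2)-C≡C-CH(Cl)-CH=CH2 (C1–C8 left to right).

C1: sp2
C2: sp2
C3: sp3 ✓
C4: sp
C5: sp
C6: sp3 ✓
C7: sp2
C8: sp2
C3, C6 → 2 sp3 carbons.

2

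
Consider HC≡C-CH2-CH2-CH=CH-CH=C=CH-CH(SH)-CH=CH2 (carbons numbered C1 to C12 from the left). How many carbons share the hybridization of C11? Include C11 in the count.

6

C11 is sp2 (one π bond).
C1: sp
C2: sp
C3: sp3
C4: sp3
C5: sp2 ✓
C6: sp2 ✓
C7: sp2 ✓
C8: sp
C9: sp2 ✓
C10: sp3
C11: sp2 ✓
C12: sp2 ✓
6 carbons are sp2.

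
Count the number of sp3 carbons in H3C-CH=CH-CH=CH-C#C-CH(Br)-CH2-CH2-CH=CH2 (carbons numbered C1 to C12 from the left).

4

C1: sp3 ✓
C2: sp2
C3: sp2
C4: sp2
C5: sp2
C6: sp
C7: sp
C8: sp3 ✓
C9: sp3 ✓
C10: sp3 ✓
C11: sp2
C12: sp2
C1, C8, C9, C10 → 4 sp3 carbons.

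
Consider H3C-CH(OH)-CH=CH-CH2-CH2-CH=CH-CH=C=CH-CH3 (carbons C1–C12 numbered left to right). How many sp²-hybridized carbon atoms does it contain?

6

C1: sp3
C2: sp3
C3: sp2 ✓
C4: sp2 ✓
C5: sp3
C6: sp3
C7: sp2 ✓
C8: sp2 ✓
C9: sp2 ✓
C10: sp
C11: sp2 ✓
C12: sp3
C3, C4, C7, C8, C9, C11 → 6 sp2 carbons.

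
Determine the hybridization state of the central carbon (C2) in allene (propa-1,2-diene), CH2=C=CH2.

Two σ bonds and two π bonds (one to each neighbour) → sp.

sp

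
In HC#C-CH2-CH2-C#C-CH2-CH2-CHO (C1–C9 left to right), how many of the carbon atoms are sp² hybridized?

C1: sp
C2: sp
C3: sp3
C4: sp3
C5: sp
C6: sp
C7: sp3
C8: sp3
C9: sp2 ✓
C9 → 1 sp2 carbon.

1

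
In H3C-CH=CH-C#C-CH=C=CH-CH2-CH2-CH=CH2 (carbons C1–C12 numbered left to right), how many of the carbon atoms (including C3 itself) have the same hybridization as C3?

6

C3 is sp2 (one π bond).
C1: sp3
C2: sp2 ✓
C3: sp2 ✓
C4: sp
C5: sp
C6: sp2 ✓
C7: sp
C8: sp2 ✓
C9: sp3
C10: sp3
C11: sp2 ✓
C12: sp2 ✓
6 carbons are sp2.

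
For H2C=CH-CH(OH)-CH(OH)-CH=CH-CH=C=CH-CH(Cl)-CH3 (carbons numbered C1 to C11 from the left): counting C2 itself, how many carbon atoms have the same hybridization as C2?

C2 is sp2 (one π bond).
C1: sp2 ✓
C2: sp2 ✓
C3: sp3
C4: sp3
C5: sp2 ✓
C6: sp2 ✓
C7: sp2 ✓
C8: sp
C9: sp2 ✓
C10: sp3
C11: sp3
6 carbons are sp2.

6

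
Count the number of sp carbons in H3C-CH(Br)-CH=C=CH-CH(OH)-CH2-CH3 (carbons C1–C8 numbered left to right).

1

C1: sp3
C2: sp3
C3: sp2
C4: sp ✓
C5: sp2
C6: sp3
C7: sp3
C8: sp3
C4 → 1 sp carbon.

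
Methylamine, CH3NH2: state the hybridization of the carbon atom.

sp³

The carbon atom: 4 σ bonds; 4 regions of electron density → sp3.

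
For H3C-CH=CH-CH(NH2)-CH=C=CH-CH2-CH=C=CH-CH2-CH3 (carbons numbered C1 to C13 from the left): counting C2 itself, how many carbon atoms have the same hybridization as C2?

C2 is sp2 (one π bond).
C1: sp3
C2: sp2 ✓
C3: sp2 ✓
C4: sp3
C5: sp2 ✓
C6: sp
C7: sp2 ✓
C8: sp3
C9: sp2 ✓
C10: sp
C11: sp2 ✓
C12: sp3
C13: sp3
6 carbons are sp2.

6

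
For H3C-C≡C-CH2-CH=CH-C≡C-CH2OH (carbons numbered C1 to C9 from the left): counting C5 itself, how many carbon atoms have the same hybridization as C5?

C5 is sp2 (one π bond).
C1: sp3
C2: sp
C3: sp
C4: sp3
C5: sp2 ✓
C6: sp2 ✓
C7: sp
C8: sp
C9: sp3
2 carbons are sp2.

2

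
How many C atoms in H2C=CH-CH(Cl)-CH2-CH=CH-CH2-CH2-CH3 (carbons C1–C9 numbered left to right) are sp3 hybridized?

C1: sp2
C2: sp2
C3: sp3 ✓
C4: sp3 ✓
C5: sp2
C6: sp2
C7: sp3 ✓
C8: sp3 ✓
C9: sp3 ✓
C3, C4, C7, C8, C9 → 5 sp3 carbons.

5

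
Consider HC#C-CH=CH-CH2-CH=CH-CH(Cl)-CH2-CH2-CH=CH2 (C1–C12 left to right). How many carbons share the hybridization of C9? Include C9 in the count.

4

C9 is sp3 (only σ bonds).
C1: sp
C2: sp
C3: sp2
C4: sp2
C5: sp3 ✓
C6: sp2
C7: sp2
C8: sp3 ✓
C9: sp3 ✓
C10: sp3 ✓
C11: sp2
C12: sp2
4 carbons are sp3.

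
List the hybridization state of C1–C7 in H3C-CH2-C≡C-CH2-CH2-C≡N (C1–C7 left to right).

C1 has 4 σ bonds: steric number 4 → sp3.
C2: 4 σ bonds; 4 regions of electron density → sp3.
C3 carries 2 σ bonds, plus two π bonds, giving a steric number of 2, so it is sp.
C4 (2 σ bonds, plus two π bonds) has steric number 2: sp.
C5 is sp3: 4 σ bonds, 4 electron-density regions.
C6 is sp3: 4 σ bonds, 4 electron-density regions.
C7 carries 2 σ bonds, plus two π bonds, giving a steric number of 2, so it is sp.

C1 sp3, C2 sp3, C3 sp, C4 sp, C5 sp3, C6 sp3, C7 sp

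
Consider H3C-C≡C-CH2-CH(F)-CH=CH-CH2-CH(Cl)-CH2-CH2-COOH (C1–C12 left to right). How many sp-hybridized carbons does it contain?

2

C1: sp3
C2: sp ✓
C3: sp ✓
C4: sp3
C5: sp3
C6: sp2
C7: sp2
C8: sp3
C9: sp3
C10: sp3
C11: sp3
C12: sp2
C2, C3 → 2 sp carbons.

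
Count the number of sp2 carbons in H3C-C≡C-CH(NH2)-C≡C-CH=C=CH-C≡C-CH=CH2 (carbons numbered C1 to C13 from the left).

4

C1: sp3
C2: sp
C3: sp
C4: sp3
C5: sp
C6: sp
C7: sp2 ✓
C8: sp
C9: sp2 ✓
C10: sp
C11: sp
C12: sp2 ✓
C13: sp2 ✓
C7, C9, C12, C13 → 4 sp2 carbons.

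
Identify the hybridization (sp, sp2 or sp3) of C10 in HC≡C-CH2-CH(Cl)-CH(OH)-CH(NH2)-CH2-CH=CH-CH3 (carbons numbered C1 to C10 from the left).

sp^3

C10: 4 σ bonds; 4 regions of electron density → sp3.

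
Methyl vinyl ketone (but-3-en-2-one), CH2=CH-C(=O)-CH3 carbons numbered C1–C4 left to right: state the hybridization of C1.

C1 is sp2: 3 σ bonds, plus one π bond, 3 electron-density regions.

sp^2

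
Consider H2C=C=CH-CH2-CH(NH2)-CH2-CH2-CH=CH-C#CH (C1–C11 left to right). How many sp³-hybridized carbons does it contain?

4

C1: sp2
C2: sp
C3: sp2
C4: sp3 ✓
C5: sp3 ✓
C6: sp3 ✓
C7: sp3 ✓
C8: sp2
C9: sp2
C10: sp
C11: sp
C4, C5, C6, C7 → 4 sp3 carbons.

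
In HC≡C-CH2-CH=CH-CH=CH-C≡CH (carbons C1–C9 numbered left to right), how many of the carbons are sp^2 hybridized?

4

C1: sp
C2: sp
C3: sp3
C4: sp2 ✓
C5: sp2 ✓
C6: sp2 ✓
C7: sp2 ✓
C8: sp
C9: sp
C4, C5, C6, C7 → 4 sp2 carbons.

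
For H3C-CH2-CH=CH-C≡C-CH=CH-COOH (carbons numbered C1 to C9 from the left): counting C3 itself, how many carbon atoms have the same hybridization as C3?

5

C3 is sp2 (one π bond).
C1: sp3
C2: sp3
C3: sp2 ✓
C4: sp2 ✓
C5: sp
C6: sp
C7: sp2 ✓
C8: sp2 ✓
C9: sp2 ✓
5 carbons are sp2.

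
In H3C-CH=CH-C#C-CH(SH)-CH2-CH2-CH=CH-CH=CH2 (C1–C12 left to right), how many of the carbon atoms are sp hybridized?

2

C1: sp3
C2: sp2
C3: sp2
C4: sp ✓
C5: sp ✓
C6: sp3
C7: sp3
C8: sp3
C9: sp2
C10: sp2
C11: sp2
C12: sp2
C4, C5 → 2 sp carbons.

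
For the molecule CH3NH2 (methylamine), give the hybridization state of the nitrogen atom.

sp^3

Three σ bonds + one lone pair = steric number 4 → sp3.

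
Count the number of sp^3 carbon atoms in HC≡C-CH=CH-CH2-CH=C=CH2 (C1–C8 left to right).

C1: sp
C2: sp
C3: sp2
C4: sp2
C5: sp3 ✓
C6: sp2
C7: sp
C8: sp2
C5 → 1 sp3 carbon.

1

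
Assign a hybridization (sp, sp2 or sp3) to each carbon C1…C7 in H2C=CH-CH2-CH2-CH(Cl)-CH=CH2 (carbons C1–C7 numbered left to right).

C1 — 3 σ bonds, plus one π bond. Steric number 3, so sp2.
C2 has 3 σ bonds, plus one π bond: steric number 3 → sp2.
C3 — 4 σ bonds. Steric number 4, so sp3.
C4 — 4 σ bonds. Steric number 4, so sp3.
C5 (4 σ bonds) has steric number 4: sp3.
C6: 3 σ bonds, plus one π bond; 3 regions of electron density → sp2.
C7: 3 σ bonds, plus one π bond; 3 regions of electron density → sp2.

C1 sp2, C2 sp2, C3 sp3, C4 sp3, C5 sp3, C6 sp2, C7 sp2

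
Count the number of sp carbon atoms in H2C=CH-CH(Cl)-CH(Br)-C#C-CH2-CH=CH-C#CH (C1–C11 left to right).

4

C1: sp2
C2: sp2
C3: sp3
C4: sp3
C5: sp ✓
C6: sp ✓
C7: sp3
C8: sp2
C9: sp2
C10: sp ✓
C11: sp ✓
C5, C6, C10, C11 → 4 sp carbons.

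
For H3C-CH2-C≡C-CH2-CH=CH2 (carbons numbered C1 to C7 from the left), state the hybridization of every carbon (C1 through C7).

C1 (4 σ bonds) has steric number 4: sp3.
C2 is sp3: 4 σ bonds, 4 electron-density regions.
C3 is sp: 2 σ bonds, plus two π bonds, 2 electron-density regions.
C4 carries 2 σ bonds, plus two π bonds, giving a steric number of 2, so it is sp.
C5: 4 σ bonds; 4 regions of electron density → sp3.
C6 carries 3 σ bonds, plus one π bond, giving a steric number of 3, so it is sp2.
C7 has 3 σ bonds, plus one π bond: steric number 3 → sp2.

C1 sp3, C2 sp3, C3 sp, C4 sp, C5 sp3, C6 sp2, C7 sp2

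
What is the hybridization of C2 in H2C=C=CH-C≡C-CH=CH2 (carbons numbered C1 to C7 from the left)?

C2: 2 σ bonds, plus two π bonds — 2 electron domains, sp.

sp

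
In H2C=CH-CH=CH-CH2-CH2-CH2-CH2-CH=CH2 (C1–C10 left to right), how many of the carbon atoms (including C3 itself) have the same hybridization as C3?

6

C3 is sp2 (one π bond).
C1: sp2 ✓
C2: sp2 ✓
C3: sp2 ✓
C4: sp2 ✓
C5: sp3
C6: sp3
C7: sp3
C8: sp3
C9: sp2 ✓
C10: sp2 ✓
6 carbons are sp2.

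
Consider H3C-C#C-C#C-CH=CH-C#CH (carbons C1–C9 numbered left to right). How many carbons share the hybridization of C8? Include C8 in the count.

6

C8 is sp (two π bonds).
C1: sp3
C2: sp ✓
C3: sp ✓
C4: sp ✓
C5: sp ✓
C6: sp2
C7: sp2
C8: sp ✓
C9: sp ✓
6 carbons are sp.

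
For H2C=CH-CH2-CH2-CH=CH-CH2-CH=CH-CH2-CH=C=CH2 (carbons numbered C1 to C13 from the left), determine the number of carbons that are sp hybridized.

1

C1: sp2
C2: sp2
C3: sp3
C4: sp3
C5: sp2
C6: sp2
C7: sp3
C8: sp2
C9: sp2
C10: sp3
C11: sp2
C12: sp ✓
C13: sp2
C12 → 1 sp carbon.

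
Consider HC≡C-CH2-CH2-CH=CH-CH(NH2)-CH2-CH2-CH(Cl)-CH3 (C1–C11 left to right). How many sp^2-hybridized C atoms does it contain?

C1: sp
C2: sp
C3: sp3
C4: sp3
C5: sp2 ✓
C6: sp2 ✓
C7: sp3
C8: sp3
C9: sp3
C10: sp3
C11: sp3
C5, C6 → 2 sp2 carbons.

2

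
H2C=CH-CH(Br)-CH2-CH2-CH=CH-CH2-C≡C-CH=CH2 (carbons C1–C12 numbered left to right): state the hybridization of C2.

C2: 3 σ bonds, plus one π bond — 3 electron domains, sp2.

sp^2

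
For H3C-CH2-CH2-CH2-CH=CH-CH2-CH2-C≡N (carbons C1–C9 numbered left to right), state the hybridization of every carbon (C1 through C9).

C1 carries 4 σ bonds, giving a steric number of 4, so it is sp3.
C2: 4 σ bonds; 4 regions of electron density → sp3.
C3 — 4 σ bonds. Steric number 4, so sp3.
C4 (4 σ bonds) has steric number 4: sp3.
C5 has 3 σ bonds, plus one π bond: steric number 3 → sp2.
C6: 3 σ bonds, plus one π bond — 3 electron domains, sp2.
C7 is sp3: 4 σ bonds, 4 electron-density regions.
C8 carries 4 σ bonds, giving a steric number of 4, so it is sp3.
C9: 2 σ bonds, plus two π bonds; 2 regions of electron density → sp.

C1 sp3, C2 sp3, C3 sp3, C4 sp3, C5 sp2, C6 sp2, C7 sp3, C8 sp3, C9 sp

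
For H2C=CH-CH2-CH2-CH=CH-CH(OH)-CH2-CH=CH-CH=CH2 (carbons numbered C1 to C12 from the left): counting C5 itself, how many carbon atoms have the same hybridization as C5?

8

C5 is sp2 (one π bond).
C1: sp2 ✓
C2: sp2 ✓
C3: sp3
C4: sp3
C5: sp2 ✓
C6: sp2 ✓
C7: sp3
C8: sp3
C9: sp2 ✓
C10: sp2 ✓
C11: sp2 ✓
C12: sp2 ✓
8 carbons are sp2.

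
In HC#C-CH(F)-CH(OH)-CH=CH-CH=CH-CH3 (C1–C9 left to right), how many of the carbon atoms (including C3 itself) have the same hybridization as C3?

3

C3 is sp3 (only σ bonds).
C1: sp
C2: sp
C3: sp3 ✓
C4: sp3 ✓
C5: sp2
C6: sp2
C7: sp2
C8: sp2
C9: sp3 ✓
3 carbons are sp3.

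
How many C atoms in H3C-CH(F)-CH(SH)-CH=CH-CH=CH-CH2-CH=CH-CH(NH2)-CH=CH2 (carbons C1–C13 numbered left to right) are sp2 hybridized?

8

C1: sp3
C2: sp3
C3: sp3
C4: sp2 ✓
C5: sp2 ✓
C6: sp2 ✓
C7: sp2 ✓
C8: sp3
C9: sp2 ✓
C10: sp2 ✓
C11: sp3
C12: sp2 ✓
C13: sp2 ✓
C4, C5, C6, C7, C9, C10, C12, C13 → 8 sp2 carbons.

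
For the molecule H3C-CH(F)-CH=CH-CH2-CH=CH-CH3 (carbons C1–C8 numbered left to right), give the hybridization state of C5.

sp3

C5: 4 σ bonds — 4 electron domains, sp3.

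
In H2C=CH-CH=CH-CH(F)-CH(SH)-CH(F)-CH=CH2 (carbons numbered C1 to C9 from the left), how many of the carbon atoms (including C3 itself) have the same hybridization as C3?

6

C3 is sp2 (one π bond).
C1: sp2 ✓
C2: sp2 ✓
C3: sp2 ✓
C4: sp2 ✓
C5: sp3
C6: sp3
C7: sp3
C8: sp2 ✓
C9: sp2 ✓
6 carbons are sp2.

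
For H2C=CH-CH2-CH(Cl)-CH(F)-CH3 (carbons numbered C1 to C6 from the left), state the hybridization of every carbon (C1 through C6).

C1 sp2, C2 sp2, C3 sp3, C4 sp3, C5 sp3, C6 sp3

C1: 3 σ bonds, plus one π bond; 3 regions of electron density → sp2.
C2: 3 σ bonds, plus one π bond; 3 regions of electron density → sp2.
C3 has 4 σ bonds: steric number 4 → sp3.
C4 (4 σ bonds) has steric number 4: sp3.
C5: 4 σ bonds; 4 regions of electron density → sp3.
C6: 4 σ bonds — 4 electron domains, sp3.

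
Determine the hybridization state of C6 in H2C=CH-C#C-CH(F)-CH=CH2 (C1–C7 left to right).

C6: 3 σ bonds, plus one π bond; 3 regions of electron density → sp2.

sp²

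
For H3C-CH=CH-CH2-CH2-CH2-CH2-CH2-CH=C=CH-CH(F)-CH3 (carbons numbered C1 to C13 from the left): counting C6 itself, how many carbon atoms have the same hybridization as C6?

C6 is sp3 (only σ bonds).
C1: sp3 ✓
C2: sp2
C3: sp2
C4: sp3 ✓
C5: sp3 ✓
C6: sp3 ✓
C7: sp3 ✓
C8: sp3 ✓
C9: sp2
C10: sp
C11: sp2
C12: sp3 ✓
C13: sp3 ✓
8 carbons are sp3.

8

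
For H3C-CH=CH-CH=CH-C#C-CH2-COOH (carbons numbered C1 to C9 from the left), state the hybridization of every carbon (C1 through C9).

C1 carries 4 σ bonds, giving a steric number of 4, so it is sp3.
C2: 3 σ bonds, plus one π bond — 3 electron domains, sp2.
C3 — 3 σ bonds, plus one π bond. Steric number 3, so sp2.
C4: 3 σ bonds, plus one π bond — 3 electron domains, sp2.
C5 (3 σ bonds, plus one π bond) has steric number 3: sp2.
C6 is sp: 2 σ bonds, plus two π bonds, 2 electron-density regions.
C7 is sp: 2 σ bonds, plus two π bonds, 2 electron-density regions.
C8 carries 4 σ bonds, giving a steric number of 4, so it is sp3.
C9 has 3 σ bonds, plus one π bond: steric number 3 → sp2.

C1 sp3, C2 sp2, C3 sp2, C4 sp2, C5 sp2, C6 sp, C7 sp, C8 sp3, C9 sp2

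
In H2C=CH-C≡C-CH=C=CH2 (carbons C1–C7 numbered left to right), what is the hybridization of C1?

C1: 3 σ bonds, plus one π bond; 3 regions of electron density → sp2.

sp2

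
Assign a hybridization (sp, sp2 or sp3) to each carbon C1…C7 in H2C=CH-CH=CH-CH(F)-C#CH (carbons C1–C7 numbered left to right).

C1 sp2, C2 sp2, C3 sp2, C4 sp2, C5 sp3, C6 sp, C7 sp

C1 (3 σ bonds, plus one π bond) has steric number 3: sp2.
C2 — 3 σ bonds, plus one π bond. Steric number 3, so sp2.
C3 is sp2: 3 σ bonds, plus one π bond, 3 electron-density regions.
C4 has 3 σ bonds, plus one π bond: steric number 3 → sp2.
C5: 4 σ bonds — 4 electron domains, sp3.
C6 carries 2 σ bonds, plus two π bonds, giving a steric number of 2, so it is sp.
C7: 2 σ bonds, plus two π bonds — 2 electron domains, sp.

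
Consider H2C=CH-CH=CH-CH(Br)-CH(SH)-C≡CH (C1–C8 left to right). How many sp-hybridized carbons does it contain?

2

C1: sp2
C2: sp2
C3: sp2
C4: sp2
C5: sp3
C6: sp3
C7: sp ✓
C8: sp ✓
C7, C8 → 2 sp carbons.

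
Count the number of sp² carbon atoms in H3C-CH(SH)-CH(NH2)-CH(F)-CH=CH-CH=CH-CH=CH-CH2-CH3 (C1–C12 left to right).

6

C1: sp3
C2: sp3
C3: sp3
C4: sp3
C5: sp2 ✓
C6: sp2 ✓
C7: sp2 ✓
C8: sp2 ✓
C9: sp2 ✓
C10: sp2 ✓
C11: sp3
C12: sp3
C5, C6, C7, C8, C9, C10 → 6 sp2 carbons.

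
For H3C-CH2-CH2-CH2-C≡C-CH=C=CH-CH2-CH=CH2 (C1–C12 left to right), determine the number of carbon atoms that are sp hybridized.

3

C1: sp3
C2: sp3
C3: sp3
C4: sp3
C5: sp ✓
C6: sp ✓
C7: sp2
C8: sp ✓
C9: sp2
C10: sp3
C11: sp2
C12: sp2
C5, C6, C8 → 3 sp carbons.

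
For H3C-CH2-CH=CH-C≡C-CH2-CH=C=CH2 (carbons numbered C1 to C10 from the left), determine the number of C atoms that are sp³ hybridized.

3

C1: sp3 ✓
C2: sp3 ✓
C3: sp2
C4: sp2
C5: sp
C6: sp
C7: sp3 ✓
C8: sp2
C9: sp
C10: sp2
C1, C2, C7 → 3 sp3 carbons.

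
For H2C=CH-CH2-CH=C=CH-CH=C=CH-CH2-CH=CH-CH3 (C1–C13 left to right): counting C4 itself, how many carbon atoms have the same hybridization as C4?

C4 is sp2 (one π bond).
C1: sp2 ✓
C2: sp2 ✓
C3: sp3
C4: sp2 ✓
C5: sp
C6: sp2 ✓
C7: sp2 ✓
C8: sp
C9: sp2 ✓
C10: sp3
C11: sp2 ✓
C12: sp2 ✓
C13: sp3
8 carbons are sp2.

8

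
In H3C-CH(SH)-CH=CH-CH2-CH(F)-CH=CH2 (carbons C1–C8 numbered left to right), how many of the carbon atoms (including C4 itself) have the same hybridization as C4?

C4 is sp2 (one π bond).
C1: sp3
C2: sp3
C3: sp2 ✓
C4: sp2 ✓
C5: sp3
C6: sp3
C7: sp2 ✓
C8: sp2 ✓
4 carbons are sp2.

4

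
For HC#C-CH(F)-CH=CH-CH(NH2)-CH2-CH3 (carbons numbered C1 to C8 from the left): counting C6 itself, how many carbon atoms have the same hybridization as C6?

4

C6 is sp3 (only σ bonds).
C1: sp
C2: sp
C3: sp3 ✓
C4: sp2
C5: sp2
C6: sp3 ✓
C7: sp3 ✓
C8: sp3 ✓
4 carbons are sp3.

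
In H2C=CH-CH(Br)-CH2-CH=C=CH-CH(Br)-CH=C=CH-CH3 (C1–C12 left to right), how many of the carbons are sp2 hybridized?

C1: sp2 ✓
C2: sp2 ✓
C3: sp3
C4: sp3
C5: sp2 ✓
C6: sp
C7: sp2 ✓
C8: sp3
C9: sp2 ✓
C10: sp
C11: sp2 ✓
C12: sp3
C1, C2, C5, C7, C9, C11 → 6 sp2 carbons.

6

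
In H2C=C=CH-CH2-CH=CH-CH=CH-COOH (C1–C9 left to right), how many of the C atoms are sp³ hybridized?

1

C1: sp2
C2: sp
C3: sp2
C4: sp3 ✓
C5: sp2
C6: sp2
C7: sp2
C8: sp2
C9: sp2
C4 → 1 sp3 carbon.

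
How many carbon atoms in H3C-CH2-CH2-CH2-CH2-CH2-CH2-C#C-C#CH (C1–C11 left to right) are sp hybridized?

C1: sp3
C2: sp3
C3: sp3
C4: sp3
C5: sp3
C6: sp3
C7: sp3
C8: sp ✓
C9: sp ✓
C10: sp ✓
C11: sp ✓
C8, C9, C10, C11 → 4 sp carbons.

4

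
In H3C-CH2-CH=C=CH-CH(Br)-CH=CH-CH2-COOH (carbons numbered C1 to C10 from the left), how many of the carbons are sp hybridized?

C1: sp3
C2: sp3
C3: sp2
C4: sp ✓
C5: sp2
C6: sp3
C7: sp2
C8: sp2
C9: sp3
C10: sp2
C4 → 1 sp carbon.

1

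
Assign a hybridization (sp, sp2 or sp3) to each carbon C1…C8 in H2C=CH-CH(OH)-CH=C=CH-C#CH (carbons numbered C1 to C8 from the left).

C1 sp2, C2 sp2, C3 sp3, C4 sp2, C5 sp, C6 sp2, C7 sp, C8 sp

C1: 3 σ bonds, plus one π bond; 3 regions of electron density → sp2.
C2 (3 σ bonds, plus one π bond) has steric number 3: sp2.
C3 carries 4 σ bonds, giving a steric number of 4, so it is sp3.
C4 — 3 σ bonds, plus one π bond. Steric number 3, so sp2.
C5 has 2 σ bonds, plus two π bonds: steric number 2 → sp.
C6 (3 σ bonds, plus one π bond) has steric number 3: sp2.
C7 — 2 σ bonds, plus two π bonds. Steric number 2, so sp.
C8: 2 σ bonds, plus two π bonds — 2 electron domains, sp.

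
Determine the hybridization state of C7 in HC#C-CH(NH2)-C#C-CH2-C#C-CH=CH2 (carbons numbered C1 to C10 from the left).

C7: 2 σ bonds, plus two π bonds; 2 regions of electron density → sp.

sp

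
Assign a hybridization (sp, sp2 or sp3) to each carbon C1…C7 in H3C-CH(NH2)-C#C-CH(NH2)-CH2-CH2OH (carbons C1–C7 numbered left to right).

C1: 4 σ bonds — 4 electron domains, sp3.
C2 (4 σ bonds) has steric number 4: sp3.
C3 carries 2 σ bonds, plus two π bonds, giving a steric number of 2, so it is sp.
C4 has 2 σ bonds, plus two π bonds: steric number 2 → sp.
C5 (4 σ bonds) has steric number 4: sp3.
C6 (4 σ bonds) has steric number 4: sp3.
C7 carries 4 σ bonds, giving a steric number of 4, so it is sp3.

C1 sp3, C2 sp3, C3 sp, C4 sp, C5 sp3, C6 sp3, C7 sp3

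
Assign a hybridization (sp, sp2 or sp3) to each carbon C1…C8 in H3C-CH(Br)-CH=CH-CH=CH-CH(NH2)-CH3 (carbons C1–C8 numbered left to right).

C1 sp3, C2 sp3, C3 sp2, C4 sp2, C5 sp2, C6 sp2, C7 sp3, C8 sp3

C1: 4 σ bonds; 4 regions of electron density → sp3.
C2: 4 σ bonds; 4 regions of electron density → sp3.
C3 (3 σ bonds, plus one π bond) has steric number 3: sp2.
C4 (3 σ bonds, plus one π bond) has steric number 3: sp2.
C5: 3 σ bonds, plus one π bond — 3 electron domains, sp2.
C6: 3 σ bonds, plus one π bond; 3 regions of electron density → sp2.
C7 — 4 σ bonds. Steric number 4, so sp3.
C8 carries 4 σ bonds, giving a steric number of 4, so it is sp3.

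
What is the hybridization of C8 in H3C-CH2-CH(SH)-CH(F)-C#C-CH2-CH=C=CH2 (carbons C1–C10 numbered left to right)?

sp²

C8: 3 σ bonds, plus one π bond — 3 electron domains, sp2.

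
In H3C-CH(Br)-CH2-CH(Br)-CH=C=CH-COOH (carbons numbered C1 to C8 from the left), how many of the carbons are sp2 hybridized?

C1: sp3
C2: sp3
C3: sp3
C4: sp3
C5: sp2 ✓
C6: sp
C7: sp2 ✓
C8: sp2 ✓
C5, C7, C8 → 3 sp2 carbons.

3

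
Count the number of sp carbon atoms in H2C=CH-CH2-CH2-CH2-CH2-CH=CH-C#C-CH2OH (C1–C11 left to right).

2

C1: sp2
C2: sp2
C3: sp3
C4: sp3
C5: sp3
C6: sp3
C7: sp2
C8: sp2
C9: sp ✓
C10: sp ✓
C11: sp3
C9, C10 → 2 sp carbons.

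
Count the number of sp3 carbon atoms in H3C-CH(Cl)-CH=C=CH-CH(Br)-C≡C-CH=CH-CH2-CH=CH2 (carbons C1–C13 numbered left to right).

C1: sp3 ✓
C2: sp3 ✓
C3: sp2
C4: sp
C5: sp2
C6: sp3 ✓
C7: sp
C8: sp
C9: sp2
C10: sp2
C11: sp3 ✓
C12: sp2
C13: sp2
C1, C2, C6, C11 → 4 sp3 carbons.

4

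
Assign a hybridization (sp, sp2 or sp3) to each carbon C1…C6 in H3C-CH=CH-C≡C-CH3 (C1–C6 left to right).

C1 sp3, C2 sp2, C3 sp2, C4 sp, C5 sp, C6 sp3

C1 carries 4 σ bonds, giving a steric number of 4, so it is sp3.
C2 is sp2: 3 σ bonds, plus one π bond, 3 electron-density regions.
C3: 3 σ bonds, plus one π bond — 3 electron domains, sp2.
C4 (2 σ bonds, plus two π bonds) has steric number 2: sp.
C5 — 2 σ bonds, plus two π bonds. Steric number 2, so sp.
C6: 4 σ bonds — 4 electron domains, sp3.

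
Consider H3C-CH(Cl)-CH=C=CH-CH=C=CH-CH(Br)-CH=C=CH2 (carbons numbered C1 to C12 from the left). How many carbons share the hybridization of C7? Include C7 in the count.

3

C7 is sp (two π bonds).
C1: sp3
C2: sp3
C3: sp2
C4: sp ✓
C5: sp2
C6: sp2
C7: sp ✓
C8: sp2
C9: sp3
C10: sp2
C11: sp ✓
C12: sp2
3 carbons are sp.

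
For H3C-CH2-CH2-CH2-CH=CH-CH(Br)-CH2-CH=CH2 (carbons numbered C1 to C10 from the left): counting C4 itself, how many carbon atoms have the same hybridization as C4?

C4 is sp3 (only σ bonds).
C1: sp3 ✓
C2: sp3 ✓
C3: sp3 ✓
C4: sp3 ✓
C5: sp2
C6: sp2
C7: sp3 ✓
C8: sp3 ✓
C9: sp2
C10: sp2
6 carbons are sp3.

6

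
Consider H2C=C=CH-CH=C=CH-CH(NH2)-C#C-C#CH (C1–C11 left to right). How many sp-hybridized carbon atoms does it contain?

C1: sp2
C2: sp ✓
C3: sp2
C4: sp2
C5: sp ✓
C6: sp2
C7: sp3
C8: sp ✓
C9: sp ✓
C10: sp ✓
C11: sp ✓
C2, C5, C8, C9, C10, C11 → 6 sp carbons.

6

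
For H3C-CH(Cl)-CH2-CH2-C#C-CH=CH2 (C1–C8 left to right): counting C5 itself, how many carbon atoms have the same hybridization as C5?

C5 is sp (two π bonds).
C1: sp3
C2: sp3
C3: sp3
C4: sp3
C5: sp ✓
C6: sp ✓
C7: sp2
C8: sp2
2 carbons are sp.

2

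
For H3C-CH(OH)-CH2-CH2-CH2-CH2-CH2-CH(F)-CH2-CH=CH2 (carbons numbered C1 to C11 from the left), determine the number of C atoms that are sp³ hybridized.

9

C1: sp3 ✓
C2: sp3 ✓
C3: sp3 ✓
C4: sp3 ✓
C5: sp3 ✓
C6: sp3 ✓
C7: sp3 ✓
C8: sp3 ✓
C9: sp3 ✓
C10: sp2
C11: sp2
C1, C2, C3, C4, C5, C6, C7, C8, C9 → 9 sp3 carbons.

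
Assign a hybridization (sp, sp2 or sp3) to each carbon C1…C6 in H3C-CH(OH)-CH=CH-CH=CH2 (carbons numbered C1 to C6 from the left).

C1 sp3, C2 sp3, C3 sp2, C4 sp2, C5 sp2, C6 sp2

C1: 4 σ bonds — 4 electron domains, sp3.
C2 — 4 σ bonds. Steric number 4, so sp3.
C3 has 3 σ bonds, plus one π bond: steric number 3 → sp2.
C4 (3 σ bonds, plus one π bond) has steric number 3: sp2.
C5: 3 σ bonds, plus one π bond — 3 electron domains, sp2.
C6 has 3 σ bonds, plus one π bond: steric number 3 → sp2.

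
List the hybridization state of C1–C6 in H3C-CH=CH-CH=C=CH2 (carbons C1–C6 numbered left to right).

C1 sp3, C2 sp2, C3 sp2, C4 sp2, C5 sp, C6 sp2

C1: 4 σ bonds; 4 regions of electron density → sp3.
C2 has 3 σ bonds, plus one π bond: steric number 3 → sp2.
C3 — 3 σ bonds, plus one π bond. Steric number 3, so sp2.
C4 has 3 σ bonds, plus one π bond: steric number 3 → sp2.
C5 is sp: 2 σ bonds, plus two π bonds, 2 electron-density regions.
C6 carries 3 σ bonds, plus one π bond, giving a steric number of 3, so it is sp2.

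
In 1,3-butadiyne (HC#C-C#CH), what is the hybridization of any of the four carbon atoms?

Every carbon is part of a C≡C triple bond: two σ regions → sp.

sp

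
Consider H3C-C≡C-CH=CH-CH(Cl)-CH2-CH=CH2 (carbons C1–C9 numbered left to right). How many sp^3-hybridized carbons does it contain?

C1: sp3 ✓
C2: sp
C3: sp
C4: sp2
C5: sp2
C6: sp3 ✓
C7: sp3 ✓
C8: sp2
C9: sp2
C1, C6, C7 → 3 sp3 carbons.

3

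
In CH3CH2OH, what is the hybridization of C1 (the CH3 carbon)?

C1 (the CH3 carbon): 4 σ bonds — 4 electron domains, sp3.

sp3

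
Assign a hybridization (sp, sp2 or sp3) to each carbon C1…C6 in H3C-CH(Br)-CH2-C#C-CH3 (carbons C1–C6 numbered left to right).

C1 sp3, C2 sp3, C3 sp3, C4 sp, C5 sp, C6 sp3

C1 carries 4 σ bonds, giving a steric number of 4, so it is sp3.
C2 — 4 σ bonds. Steric number 4, so sp3.
C3 has 4 σ bonds: steric number 4 → sp3.
C4 is sp: 2 σ bonds, plus two π bonds, 2 electron-density regions.
C5: 2 σ bonds, plus two π bonds; 2 regions of electron density → sp.
C6: 4 σ bonds — 4 electron domains, sp3.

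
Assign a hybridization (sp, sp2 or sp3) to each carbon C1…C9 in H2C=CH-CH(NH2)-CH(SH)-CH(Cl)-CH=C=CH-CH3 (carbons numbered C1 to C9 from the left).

C1 sp2, C2 sp2, C3 sp3, C4 sp3, C5 sp3, C6 sp2, C7 sp, C8 sp2, C9 sp3

C1 (3 σ bonds, plus one π bond) has steric number 3: sp2.
C2 (3 σ bonds, plus one π bond) has steric number 3: sp2.
C3 is sp3: 4 σ bonds, 4 electron-density regions.
C4 has 4 σ bonds: steric number 4 → sp3.
C5 (4 σ bonds) has steric number 4: sp3.
C6 carries 3 σ bonds, plus one π bond, giving a steric number of 3, so it is sp2.
C7 — 2 σ bonds, plus two π bonds. Steric number 2, so sp.
C8 (3 σ bonds, plus one π bond) has steric number 3: sp2.
C9 (4 σ bonds) has steric number 4: sp3.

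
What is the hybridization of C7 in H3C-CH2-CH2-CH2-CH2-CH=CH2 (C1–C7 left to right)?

C7 — 3 σ bonds, plus one π bond. Steric number 3, so sp2.

sp^2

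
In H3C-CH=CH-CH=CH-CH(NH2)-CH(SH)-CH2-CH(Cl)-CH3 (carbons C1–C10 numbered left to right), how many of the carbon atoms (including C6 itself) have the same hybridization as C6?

6

C6 is sp3 (only σ bonds).
C1: sp3 ✓
C2: sp2
C3: sp2
C4: sp2
C5: sp2
C6: sp3 ✓
C7: sp3 ✓
C8: sp3 ✓
C9: sp3 ✓
C10: sp3 ✓
6 carbons are sp3.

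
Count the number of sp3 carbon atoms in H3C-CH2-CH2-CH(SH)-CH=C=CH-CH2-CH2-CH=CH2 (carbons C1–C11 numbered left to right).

C1: sp3 ✓
C2: sp3 ✓
C3: sp3 ✓
C4: sp3 ✓
C5: sp2
C6: sp
C7: sp2
C8: sp3 ✓
C9: sp3 ✓
C10: sp2
C11: sp2
C1, C2, C3, C4, C8, C9 → 6 sp3 carbons.

6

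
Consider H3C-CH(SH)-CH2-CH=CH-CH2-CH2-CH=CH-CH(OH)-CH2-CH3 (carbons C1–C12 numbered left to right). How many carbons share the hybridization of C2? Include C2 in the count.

8

C2 is sp3 (only σ bonds).
C1: sp3 ✓
C2: sp3 ✓
C3: sp3 ✓
C4: sp2
C5: sp2
C6: sp3 ✓
C7: sp3 ✓
C8: sp2
C9: sp2
C10: sp3 ✓
C11: sp3 ✓
C12: sp3 ✓
8 carbons are sp3.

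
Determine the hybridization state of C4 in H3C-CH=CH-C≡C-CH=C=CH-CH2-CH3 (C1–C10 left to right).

C4 is sp: 2 σ bonds, plus two π bonds, 2 electron-density regions.

sp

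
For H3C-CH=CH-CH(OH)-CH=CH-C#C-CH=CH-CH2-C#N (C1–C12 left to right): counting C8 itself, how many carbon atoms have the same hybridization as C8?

3

C8 is sp (two π bonds).
C1: sp3
C2: sp2
C3: sp2
C4: sp3
C5: sp2
C6: sp2
C7: sp ✓
C8: sp ✓
C9: sp2
C10: sp2
C11: sp3
C12: sp ✓
3 carbons are sp.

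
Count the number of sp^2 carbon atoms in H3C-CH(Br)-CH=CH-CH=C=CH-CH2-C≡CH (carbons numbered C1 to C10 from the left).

4

C1: sp3
C2: sp3
C3: sp2 ✓
C4: sp2 ✓
C5: sp2 ✓
C6: sp
C7: sp2 ✓
C8: sp3
C9: sp
C10: sp
C3, C4, C5, C7 → 4 sp2 carbons.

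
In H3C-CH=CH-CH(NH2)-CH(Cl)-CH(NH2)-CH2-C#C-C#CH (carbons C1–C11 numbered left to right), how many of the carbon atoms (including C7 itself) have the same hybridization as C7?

C7 is sp3 (only σ bonds).
C1: sp3 ✓
C2: sp2
C3: sp2
C4: sp3 ✓
C5: sp3 ✓
C6: sp3 ✓
C7: sp3 ✓
C8: sp
C9: sp
C10: sp
C11: sp
5 carbons are sp3.

5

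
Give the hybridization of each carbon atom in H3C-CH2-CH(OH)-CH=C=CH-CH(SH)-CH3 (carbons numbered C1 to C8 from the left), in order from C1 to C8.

C1: 4 σ bonds; 4 regions of electron density → sp3.
C2 carries 4 σ bonds, giving a steric number of 4, so it is sp3.
C3 has 4 σ bonds: steric number 4 → sp3.
C4 — 3 σ bonds, plus one π bond. Steric number 3, so sp2.
C5 — 2 σ bonds, plus two π bonds. Steric number 2, so sp.
C6 (3 σ bonds, plus one π bond) has steric number 3: sp2.
C7 has 4 σ bonds: steric number 4 → sp3.
C8 has 4 σ bonds: steric number 4 → sp3.

C1 sp3, C2 sp3, C3 sp3, C4 sp2, C5 sp, C6 sp2, C7 sp3, C8 sp3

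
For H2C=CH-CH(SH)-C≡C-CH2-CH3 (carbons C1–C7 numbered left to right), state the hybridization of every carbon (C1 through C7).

C1 (3 σ bonds, plus one π bond) has steric number 3: sp2.
C2 (3 σ bonds, plus one π bond) has steric number 3: sp2.
C3: 4 σ bonds; 4 regions of electron density → sp3.
C4 (2 σ bonds, plus two π bonds) has steric number 2: sp.
C5 — 2 σ bonds, plus two π bonds. Steric number 2, so sp.
C6 has 4 σ bonds: steric number 4 → sp3.
C7 is sp3: 4 σ bonds, 4 electron-density regions.

C1 sp2, C2 sp2, C3 sp3, C4 sp, C5 sp, C6 sp3, C7 sp3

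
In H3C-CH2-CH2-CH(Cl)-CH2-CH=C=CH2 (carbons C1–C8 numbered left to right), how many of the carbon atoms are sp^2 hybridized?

C1: sp3
C2: sp3
C3: sp3
C4: sp3
C5: sp3
C6: sp2 ✓
C7: sp
C8: sp2 ✓
C6, C8 → 2 sp2 carbons.

2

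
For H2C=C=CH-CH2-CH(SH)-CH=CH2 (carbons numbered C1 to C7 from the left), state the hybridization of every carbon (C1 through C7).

C1: 3 σ bonds, plus one π bond — 3 electron domains, sp2.
C2 carries 2 σ bonds, plus two π bonds, giving a steric number of 2, so it is sp.
C3 is sp2: 3 σ bonds, plus one π bond, 3 electron-density regions.
C4: 4 σ bonds — 4 electron domains, sp3.
C5: 4 σ bonds — 4 electron domains, sp3.
C6 (3 σ bonds, plus one π bond) has steric number 3: sp2.
C7 carries 3 σ bonds, plus one π bond, giving a steric number of 3, so it is sp2.

C1 sp2, C2 sp, C3 sp2, C4 sp3, C5 sp3, C6 sp2, C7 sp2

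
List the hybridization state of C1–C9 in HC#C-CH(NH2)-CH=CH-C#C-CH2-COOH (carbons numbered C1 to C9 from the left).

C1 sp, C2 sp, C3 sp3, C4 sp2, C5 sp2, C6 sp, C7 sp, C8 sp3, C9 sp2

C1: 2 σ bonds, plus two π bonds; 2 regions of electron density → sp.
C2 (2 σ bonds, plus two π bonds) has steric number 2: sp.
C3 is sp3: 4 σ bonds, 4 electron-density regions.
C4 (3 σ bonds, plus one π bond) has steric number 3: sp2.
C5 has 3 σ bonds, plus one π bond: steric number 3 → sp2.
C6 — 2 σ bonds, plus two π bonds. Steric number 2, so sp.
C7 is sp: 2 σ bonds, plus two π bonds, 2 electron-density regions.
C8: 4 σ bonds; 4 regions of electron density → sp3.
C9 — 3 σ bonds, plus one π bond. Steric number 3, so sp2.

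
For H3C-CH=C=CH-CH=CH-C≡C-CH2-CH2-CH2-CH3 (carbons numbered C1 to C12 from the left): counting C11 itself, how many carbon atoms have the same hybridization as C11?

5

C11 is sp3 (only σ bonds).
C1: sp3 ✓
C2: sp2
C3: sp
C4: sp2
C5: sp2
C6: sp2
C7: sp
C8: sp
C9: sp3 ✓
C10: sp3 ✓
C11: sp3 ✓
C12: sp3 ✓
5 carbons are sp3.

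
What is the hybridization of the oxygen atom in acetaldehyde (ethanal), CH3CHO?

sp2

The oxygen atom — 1 σ bond and 2 lone pairs, plus one π bond. Steric number 3, so sp2.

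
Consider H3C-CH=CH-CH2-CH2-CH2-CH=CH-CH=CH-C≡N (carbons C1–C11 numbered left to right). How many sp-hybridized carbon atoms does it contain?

C1: sp3
C2: sp2
C3: sp2
C4: sp3
C5: sp3
C6: sp3
C7: sp2
C8: sp2
C9: sp2
C10: sp2
C11: sp ✓
C11 → 1 sp carbon.

1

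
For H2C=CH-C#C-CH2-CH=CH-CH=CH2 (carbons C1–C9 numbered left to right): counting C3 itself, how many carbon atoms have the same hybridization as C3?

C3 is sp (two π bonds).
C1: sp2
C2: sp2
C3: sp ✓
C4: sp ✓
C5: sp3
C6: sp2
C7: sp2
C8: sp2
C9: sp2
2 carbons are sp.

2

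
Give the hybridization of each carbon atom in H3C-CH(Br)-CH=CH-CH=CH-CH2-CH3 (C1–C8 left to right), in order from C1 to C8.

C1 — 4 σ bonds. Steric number 4, so sp3.
C2 carries 4 σ bonds, giving a steric number of 4, so it is sp3.
C3 is sp2: 3 σ bonds, plus one π bond, 3 electron-density regions.
C4 (3 σ bonds, plus one π bond) has steric number 3: sp2.
C5 — 3 σ bonds, plus one π bond. Steric number 3, so sp2.
C6: 3 σ bonds, plus one π bond — 3 electron domains, sp2.
C7: 4 σ bonds; 4 regions of electron density → sp3.
C8 carries 4 σ bonds, giving a steric number of 4, so it is sp3.

C1 sp3, C2 sp3, C3 sp2, C4 sp2, C5 sp2, C6 sp2, C7 sp3, C8 sp3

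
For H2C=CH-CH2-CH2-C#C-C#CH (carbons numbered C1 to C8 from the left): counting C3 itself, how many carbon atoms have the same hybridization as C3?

2

C3 is sp3 (only σ bonds).
C1: sp2
C2: sp2
C3: sp3 ✓
C4: sp3 ✓
C5: sp
C6: sp
C7: sp
C8: sp
2 carbons are sp3.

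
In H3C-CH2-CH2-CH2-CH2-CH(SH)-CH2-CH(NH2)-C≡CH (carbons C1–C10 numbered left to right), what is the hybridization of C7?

sp3

C7: 4 σ bonds — 4 electron domains, sp3.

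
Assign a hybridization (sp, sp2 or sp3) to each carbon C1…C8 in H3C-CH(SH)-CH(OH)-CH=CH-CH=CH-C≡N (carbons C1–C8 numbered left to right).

C1: 4 σ bonds — 4 electron domains, sp3.
C2 has 4 σ bonds: steric number 4 → sp3.
C3 — 4 σ bonds. Steric number 4, so sp3.
C4 has 3 σ bonds, plus one π bond: steric number 3 → sp2.
C5 — 3 σ bonds, plus one π bond. Steric number 3, so sp2.
C6 has 3 σ bonds, plus one π bond: steric number 3 → sp2.
C7 (3 σ bonds, plus one π bond) has steric number 3: sp2.
C8: 2 σ bonds, plus two π bonds; 2 regions of electron density → sp.

C1 sp3, C2 sp3, C3 sp3, C4 sp2, C5 sp2, C6 sp2, C7 sp2, C8 sp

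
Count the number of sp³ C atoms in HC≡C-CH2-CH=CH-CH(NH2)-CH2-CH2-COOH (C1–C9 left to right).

C1: sp
C2: sp
C3: sp3 ✓
C4: sp2
C5: sp2
C6: sp3 ✓
C7: sp3 ✓
C8: sp3 ✓
C9: sp2
C3, C6, C7, C8 → 4 sp3 carbons.

4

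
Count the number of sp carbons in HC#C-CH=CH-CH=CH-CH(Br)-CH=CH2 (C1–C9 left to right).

2

C1: sp ✓
C2: sp ✓
C3: sp2
C4: sp2
C5: sp2
C6: sp2
C7: sp3
C8: sp2
C9: sp2
C1, C2 → 2 sp carbons.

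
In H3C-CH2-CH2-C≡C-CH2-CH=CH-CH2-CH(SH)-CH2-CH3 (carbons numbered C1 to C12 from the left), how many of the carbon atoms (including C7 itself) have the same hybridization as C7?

2

C7 is sp2 (one π bond).
C1: sp3
C2: sp3
C3: sp3
C4: sp
C5: sp
C6: sp3
C7: sp2 ✓
C8: sp2 ✓
C9: sp3
C10: sp3
C11: sp3
C12: sp3
2 carbons are sp2.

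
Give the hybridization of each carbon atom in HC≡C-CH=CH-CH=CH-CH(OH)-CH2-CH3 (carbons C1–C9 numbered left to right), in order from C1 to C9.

C1 sp, C2 sp, C3 sp2, C4 sp2, C5 sp2, C6 sp2, C7 sp3, C8 sp3, C9 sp3

C1 is sp: 2 σ bonds, plus two π bonds, 2 electron-density regions.
C2 (2 σ bonds, plus two π bonds) has steric number 2: sp.
C3 — 3 σ bonds, plus one π bond. Steric number 3, so sp2.
C4 (3 σ bonds, plus one π bond) has steric number 3: sp2.
C5: 3 σ bonds, plus one π bond; 3 regions of electron density → sp2.
C6 carries 3 σ bonds, plus one π bond, giving a steric number of 3, so it is sp2.
C7 is sp3: 4 σ bonds, 4 electron-density regions.
C8: 4 σ bonds — 4 electron domains, sp3.
C9 — 4 σ bonds. Steric number 4, so sp3.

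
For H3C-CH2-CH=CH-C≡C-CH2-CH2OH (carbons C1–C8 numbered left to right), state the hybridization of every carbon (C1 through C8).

C1 has 4 σ bonds: steric number 4 → sp3.
C2 has 4 σ bonds: steric number 4 → sp3.
C3: 3 σ bonds, plus one π bond; 3 regions of electron density → sp2.
C4 — 3 σ bonds, plus one π bond. Steric number 3, so sp2.
C5 (2 σ bonds, plus two π bonds) has steric number 2: sp.
C6 carries 2 σ bonds, plus two π bonds, giving a steric number of 2, so it is sp.
C7: 4 σ bonds — 4 electron domains, sp3.
C8 has 4 σ bonds: steric number 4 → sp3.

C1 sp3, C2 sp3, C3 sp2, C4 sp2, C5 sp, C6 sp, C7 sp3, C8 sp3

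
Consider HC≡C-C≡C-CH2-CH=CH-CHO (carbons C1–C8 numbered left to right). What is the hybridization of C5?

C5 (4 σ bonds) has steric number 4: sp3.

sp3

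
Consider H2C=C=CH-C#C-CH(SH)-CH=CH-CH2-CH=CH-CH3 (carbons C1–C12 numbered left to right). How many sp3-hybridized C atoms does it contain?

3

C1: sp2
C2: sp
C3: sp2
C4: sp
C5: sp
C6: sp3 ✓
C7: sp2
C8: sp2
C9: sp3 ✓
C10: sp2
C11: sp2
C12: sp3 ✓
C6, C9, C12 → 3 sp3 carbons.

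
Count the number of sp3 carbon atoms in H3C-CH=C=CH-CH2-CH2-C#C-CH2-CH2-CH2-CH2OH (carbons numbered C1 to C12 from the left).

C1: sp3 ✓
C2: sp2
C3: sp
C4: sp2
C5: sp3 ✓
C6: sp3 ✓
C7: sp
C8: sp
C9: sp3 ✓
C10: sp3 ✓
C11: sp3 ✓
C12: sp3 ✓
C1, C5, C6, C9, C10, C11, C12 → 7 sp3 carbons.

7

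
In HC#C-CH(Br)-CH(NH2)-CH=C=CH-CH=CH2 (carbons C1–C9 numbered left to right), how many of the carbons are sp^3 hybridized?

2

C1: sp
C2: sp
C3: sp3 ✓
C4: sp3 ✓
C5: sp2
C6: sp
C7: sp2
C8: sp2
C9: sp2
C3, C4 → 2 sp3 carbons.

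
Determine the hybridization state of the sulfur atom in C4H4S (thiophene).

Analogous to furan: one S lone pair in the aromatic π system, S is sp2.

sp^2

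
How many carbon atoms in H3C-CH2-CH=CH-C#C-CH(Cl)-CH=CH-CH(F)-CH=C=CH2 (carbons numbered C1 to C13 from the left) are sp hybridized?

3

C1: sp3
C2: sp3
C3: sp2
C4: sp2
C5: sp ✓
C6: sp ✓
C7: sp3
C8: sp2
C9: sp2
C10: sp3
C11: sp2
C12: sp ✓
C13: sp2
C5, C6, C12 → 3 sp carbons.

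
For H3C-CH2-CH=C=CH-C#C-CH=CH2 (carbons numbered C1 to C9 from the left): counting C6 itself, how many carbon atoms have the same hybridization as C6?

C6 is sp (two π bonds).
C1: sp3
C2: sp3
C3: sp2
C4: sp ✓
C5: sp2
C6: sp ✓
C7: sp ✓
C8: sp2
C9: sp2
3 carbons are sp.

3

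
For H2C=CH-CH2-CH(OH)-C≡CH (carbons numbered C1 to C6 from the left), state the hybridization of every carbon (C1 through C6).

C1 sp2, C2 sp2, C3 sp3, C4 sp3, C5 sp, C6 sp

C1 is sp2: 3 σ bonds, plus one π bond, 3 electron-density regions.
C2 carries 3 σ bonds, plus one π bond, giving a steric number of 3, so it is sp2.
C3: 4 σ bonds; 4 regions of electron density → sp3.
C4 carries 4 σ bonds, giving a steric number of 4, so it is sp3.
C5 is sp: 2 σ bonds, plus two π bonds, 2 electron-density regions.
C6: 2 σ bonds, plus two π bonds; 2 regions of electron density → sp.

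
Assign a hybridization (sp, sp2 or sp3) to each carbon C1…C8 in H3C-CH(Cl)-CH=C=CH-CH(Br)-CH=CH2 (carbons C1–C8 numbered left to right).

C1 sp3, C2 sp3, C3 sp2, C4 sp, C5 sp2, C6 sp3, C7 sp2, C8 sp2

C1 (4 σ bonds) has steric number 4: sp3.
C2 (4 σ bonds) has steric number 4: sp3.
C3 (3 σ bonds, plus one π bond) has steric number 3: sp2.
C4 has 2 σ bonds, plus two π bonds: steric number 2 → sp.
C5 (3 σ bonds, plus one π bond) has steric number 3: sp2.
C6: 4 σ bonds — 4 electron domains, sp3.
C7 carries 3 σ bonds, plus one π bond, giving a steric number of 3, so it is sp2.
C8: 3 σ bonds, plus one π bond; 3 regions of electron density → sp2.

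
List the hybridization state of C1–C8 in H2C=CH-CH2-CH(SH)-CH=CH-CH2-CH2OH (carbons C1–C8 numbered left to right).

C1 sp2, C2 sp2, C3 sp3, C4 sp3, C5 sp2, C6 sp2, C7 sp3, C8 sp3

C1: 3 σ bonds, plus one π bond — 3 electron domains, sp2.
C2: 3 σ bonds, plus one π bond; 3 regions of electron density → sp2.
C3: 4 σ bonds — 4 electron domains, sp3.
C4 (4 σ bonds) has steric number 4: sp3.
C5: 3 σ bonds, plus one π bond — 3 electron domains, sp2.
C6: 3 σ bonds, plus one π bond; 3 regions of electron density → sp2.
C7 has 4 σ bonds: steric number 4 → sp3.
C8: 4 σ bonds; 4 regions of electron density → sp3.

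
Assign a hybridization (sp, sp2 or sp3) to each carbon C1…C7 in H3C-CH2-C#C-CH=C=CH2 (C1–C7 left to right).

C1 sp3, C2 sp3, C3 sp, C4 sp, C5 sp2, C6 sp, C7 sp2

C1 has 4 σ bonds: steric number 4 → sp3.
C2: 4 σ bonds; 4 regions of electron density → sp3.
C3: 2 σ bonds, plus two π bonds; 2 regions of electron density → sp.
C4 carries 2 σ bonds, plus two π bonds, giving a steric number of 2, so it is sp.
C5 is sp2: 3 σ bonds, plus one π bond, 3 electron-density regions.
C6 carries 2 σ bonds, plus two π bonds, giving a steric number of 2, so it is sp.
C7 carries 3 σ bonds, plus one π bond, giving a steric number of 3, so it is sp2.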